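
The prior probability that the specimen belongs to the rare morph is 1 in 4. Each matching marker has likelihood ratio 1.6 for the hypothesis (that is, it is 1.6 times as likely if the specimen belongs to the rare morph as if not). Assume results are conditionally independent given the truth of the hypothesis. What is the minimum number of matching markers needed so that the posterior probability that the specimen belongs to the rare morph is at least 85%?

7

Prior odds: 0.25 ÷ 0.75 = 1/3.
Likelihood ratio per matching marker = 1.6.
Target odds: 0.85 ÷ 0.15 = 17/3.
Need (1/3) × 1.6ⁿ ≥ 17/3, i.e. 1.6ⁿ ≥ 17.
1.6⁶ = 262144/15625 falls short of 17 but 1.6⁷ = 2097152/78125 reaches it, so n = 7.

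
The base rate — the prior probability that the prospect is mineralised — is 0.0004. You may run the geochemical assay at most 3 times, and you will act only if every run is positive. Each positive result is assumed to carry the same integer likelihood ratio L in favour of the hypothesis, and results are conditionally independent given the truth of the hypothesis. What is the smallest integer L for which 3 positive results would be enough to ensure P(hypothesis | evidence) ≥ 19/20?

37

Prior odds = 0.0004/0.9996 = 1/2499.
Target odds = 0.95/0.05 = 19.
Need L³ ≥ 19 ÷ (1/2499) = 47481.
36³ = 46656 < 47481 ≤ 50653 = 37³, so L = 37.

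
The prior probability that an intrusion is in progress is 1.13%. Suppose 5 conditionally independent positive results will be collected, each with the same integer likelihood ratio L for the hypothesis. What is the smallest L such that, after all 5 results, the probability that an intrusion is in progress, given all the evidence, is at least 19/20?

5

Prior odds = 0.0113/0.9887 = 113/9887.
Target odds = 0.95/0.05 = 19.
Need L⁵ ≥ 19 ÷ (113/9887) = 187853/113.
4⁵ = 1024 < 187853/113 ≤ 3125 = 5⁵, so L = 5.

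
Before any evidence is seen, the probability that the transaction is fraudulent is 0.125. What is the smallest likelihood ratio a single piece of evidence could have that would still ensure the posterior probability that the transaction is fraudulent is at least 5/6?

35

Prior odds = 0.125/0.875 = 1/7.
Target odds = (5/6)/(1/6) = 5.
Required Bayes factor = 5 ÷ (1/7) = 35.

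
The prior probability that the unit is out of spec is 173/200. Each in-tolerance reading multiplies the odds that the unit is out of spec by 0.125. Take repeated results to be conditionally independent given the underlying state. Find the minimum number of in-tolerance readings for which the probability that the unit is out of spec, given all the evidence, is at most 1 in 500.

4

Prior odds = 0.865/0.135 = 173/27.
Likelihood ratio per in-tolerance reading = 0.125.
Target odds: 0.002 ÷ 0.998 = 1/499.
Require 0.125ⁿ ≤ 1/499 ÷ (173/27) = 27/86327.
0.125³ = 0.001953125 is still above 27/86327 but 0.125⁴ = 1/4096 is at or below it, so n = 4.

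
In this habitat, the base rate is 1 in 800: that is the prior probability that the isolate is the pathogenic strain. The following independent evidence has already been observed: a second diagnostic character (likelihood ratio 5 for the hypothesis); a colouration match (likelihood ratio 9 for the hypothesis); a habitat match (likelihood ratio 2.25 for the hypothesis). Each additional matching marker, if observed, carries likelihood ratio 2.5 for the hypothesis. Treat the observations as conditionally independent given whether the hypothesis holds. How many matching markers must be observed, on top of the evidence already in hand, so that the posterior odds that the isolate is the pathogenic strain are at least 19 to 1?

6

Prior odds = 0.00125/0.99875 = 1/799.
Combined Bayes factor of the evidence already in hand = 5 × 9 × 2.25 = 101.25.
Odds after that evidence = (1/799) × 101.25 = 405/3196.
Target odds = 19.
Need 2.5ⁿ ≥ 19 ÷ (405/3196) = 60724/405.
2.5⁵ = 97.65625 falls short of 60724/405 but 2.5⁶ = 244.140625 reaches it, so n = 6.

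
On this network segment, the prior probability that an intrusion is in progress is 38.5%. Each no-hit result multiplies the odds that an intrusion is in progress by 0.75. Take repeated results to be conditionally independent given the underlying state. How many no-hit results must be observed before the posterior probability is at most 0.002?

Prior odds: 0.385 ÷ 0.615 = 77/123.
Likelihood ratio per no-hit result = 0.75.
Target odds: 0.002 ÷ 0.998 = 1/499.
Need (77/123) × 0.75ⁿ ≤ 1/499, i.e. 0.75ⁿ ≤ 123/38423.
0.75¹⁹ ≈0.00422828 is still above 123/38423 but 0.75²⁰ ≈0.00317121 is at or below it, so n = 20.

20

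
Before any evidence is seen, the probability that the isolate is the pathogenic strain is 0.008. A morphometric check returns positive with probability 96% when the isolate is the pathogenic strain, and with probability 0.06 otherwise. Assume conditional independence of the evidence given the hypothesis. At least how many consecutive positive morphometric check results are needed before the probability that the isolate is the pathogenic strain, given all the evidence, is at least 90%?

3

Prior odds = 0.008/0.992 = 1/124.
Likelihood ratio of a positive result = 0.96/0.06 = 16.
Target posterior odds = 0.9/0.1 = 9.
Need (1/124) × 16ⁿ ≥ 9, i.e. 16ⁿ ≥ 1116.
16² = 256 falls short of 1116 but 16³ = 4096 reaches it, so n = 3.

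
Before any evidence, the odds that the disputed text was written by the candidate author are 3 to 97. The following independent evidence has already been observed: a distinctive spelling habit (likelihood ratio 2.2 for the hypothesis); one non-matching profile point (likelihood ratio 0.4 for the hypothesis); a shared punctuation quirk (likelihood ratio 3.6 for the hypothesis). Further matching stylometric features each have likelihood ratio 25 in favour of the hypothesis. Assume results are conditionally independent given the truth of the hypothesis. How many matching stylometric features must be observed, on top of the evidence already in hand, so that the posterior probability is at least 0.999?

Prior odds = 3/97.
Combined Bayes factor of the evidence already in hand = 2.2 × 0.4 × 3.6 = 3.168.
Odds after that evidence = (3/97) × 3.168 = 1188/12125.
Target odds = 0.999/0.001 = 999.
Need 25ⁿ ≥ 999 ÷ (1188/12125) = 448625/44.
25² = 625 falls short of 448625/44 but 25³ = 15625 reaches it, so n = 3.

3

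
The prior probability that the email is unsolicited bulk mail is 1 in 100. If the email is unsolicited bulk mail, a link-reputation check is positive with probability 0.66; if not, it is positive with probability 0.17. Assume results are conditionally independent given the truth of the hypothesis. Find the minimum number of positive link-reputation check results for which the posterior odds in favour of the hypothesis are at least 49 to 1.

Prior odds: 0.01 ÷ 0.99 = 1/99.
Likelihood ratio of a positive = 0.66/0.17 = 66/17.
Target odds = 49.
Require (66/17)ⁿ ≥ 49 ÷ (1/99) = 4851.
(66/17)⁶ ≈3424.29 falls short of 4851 but (66/17)⁷ ≈13294.3 reaches it, so n = 7.

7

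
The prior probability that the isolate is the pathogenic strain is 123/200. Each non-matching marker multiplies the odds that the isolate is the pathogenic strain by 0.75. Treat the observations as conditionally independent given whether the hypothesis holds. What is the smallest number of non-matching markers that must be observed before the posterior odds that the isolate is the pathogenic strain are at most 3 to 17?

8

Prior odds: 0.615 ÷ 0.385 = 123/77.
Likelihood ratio per non-matching marker = 0.75.
Target odds = 3/17.
Require 0.75ⁿ ≤ 3/17 ÷ (123/77) = 77/697.
0.75⁷ = 2187/16384 is still above 77/697 but 0.75⁸ = 6561/65536 is at or below it, so n = 8.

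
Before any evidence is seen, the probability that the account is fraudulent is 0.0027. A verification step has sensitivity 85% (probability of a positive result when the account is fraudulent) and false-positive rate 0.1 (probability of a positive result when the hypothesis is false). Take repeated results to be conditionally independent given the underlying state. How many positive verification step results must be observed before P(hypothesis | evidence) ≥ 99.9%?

Prior odds: 0.0027 ÷ 0.9973 = 27/9973.
Likelihood ratio of a positive result = 0.85/0.1 = 8.5.
Target odds: 0.999 ÷ 0.001 = 999.
Need (27/9973) × 8.5ⁿ ≥ 999, i.e. 8.5ⁿ ≥ 369001.
8.5⁵ = 44370.53125 falls short of 369001 but 8.5⁶ = 24137569/64 reaches it, so n = 6.

6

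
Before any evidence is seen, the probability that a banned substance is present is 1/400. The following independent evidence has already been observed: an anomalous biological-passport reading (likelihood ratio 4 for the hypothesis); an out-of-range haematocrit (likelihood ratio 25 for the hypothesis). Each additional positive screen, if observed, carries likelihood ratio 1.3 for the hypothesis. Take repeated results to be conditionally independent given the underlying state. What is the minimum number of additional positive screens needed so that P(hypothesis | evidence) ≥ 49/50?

21

Prior odds = 0.0025/0.9975 = 1/399.
Combined Bayes factor of the evidence already in hand = 4 × 25 = 100.
Odds after that evidence = (1/399) × 100 = 100/399.
Target odds = 0.98/0.02 = 49.
Need 1.3ⁿ ≥ 49 ÷ (100/399) = 195.51.
1.3²⁰ ≈190.05 falls short of 195.51 but 1.3²¹ ≈247.065 reaches it, so n = 21.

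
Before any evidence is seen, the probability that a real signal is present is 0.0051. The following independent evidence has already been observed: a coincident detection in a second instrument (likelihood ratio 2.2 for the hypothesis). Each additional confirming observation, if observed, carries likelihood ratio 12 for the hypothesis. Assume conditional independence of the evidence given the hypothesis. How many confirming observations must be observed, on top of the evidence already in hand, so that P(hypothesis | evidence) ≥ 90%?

3

Prior odds = 0.0051/0.9949 = 51/9949.
Bayes factor of the evidence already in hand = 2.2.
Odds after that evidence = (51/9949) × 2.2 = 561/49745.
Target odds = 0.9/0.1 = 9.
Need 12ⁿ ≥ 9 ÷ (561/49745) = 149235/187.
12² = 144 falls short of 149235/187 but 12³ = 1728 reaches it, so n = 3.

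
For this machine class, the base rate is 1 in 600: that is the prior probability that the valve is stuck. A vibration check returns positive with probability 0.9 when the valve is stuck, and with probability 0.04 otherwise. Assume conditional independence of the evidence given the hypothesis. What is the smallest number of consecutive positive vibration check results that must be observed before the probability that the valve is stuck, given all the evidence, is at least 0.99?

4

Prior odds: (1/600) ÷ (599/600) = 1/599.
Likelihood ratio of a positive result = 0.9/0.04 = 22.5.
Target odds: 0.99 ÷ 0.01 = 99.
Need (1/599) × 22.5ⁿ ≥ 99, i.e. 22.5ⁿ ≥ 59301.
22.5³ = 11390.625 falls short of 59301 but 22.5⁴ = 256289.0625 reaches it, so n = 4.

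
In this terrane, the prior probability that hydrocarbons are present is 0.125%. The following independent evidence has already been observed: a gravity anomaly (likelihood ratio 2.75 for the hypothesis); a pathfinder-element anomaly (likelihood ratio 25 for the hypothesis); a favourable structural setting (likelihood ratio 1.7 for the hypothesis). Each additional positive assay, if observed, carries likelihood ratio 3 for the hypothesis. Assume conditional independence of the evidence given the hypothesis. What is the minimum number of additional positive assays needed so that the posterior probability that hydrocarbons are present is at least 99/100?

Prior odds = 0.00125/0.99875 = 1/799.
Combined Bayes factor of the evidence already in hand = 2.75 × 25 × 1.7 = 116.875.
Odds after that evidence = (1/799) × 116.875 = 55/376.
Target odds = 0.99/0.01 = 99.
Need 3ⁿ ≥ 99 ÷ (55/376) = 676.8.
3⁵ = 243 falls short of 676.8 but 3⁶ = 729 reaches it, so n = 6.

6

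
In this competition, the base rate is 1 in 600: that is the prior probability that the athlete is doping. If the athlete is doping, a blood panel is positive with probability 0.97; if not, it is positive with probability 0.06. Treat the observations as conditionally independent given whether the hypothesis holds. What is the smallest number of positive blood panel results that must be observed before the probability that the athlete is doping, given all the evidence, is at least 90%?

4

Prior odds: (1/600) ÷ (599/600) = 1/599.
Likelihood ratio of a positive = 0.97/0.06 = 97/6.
Target odds: 0.9 ÷ 0.1 = 9.
Require (97/6)ⁿ ≥ 9 ÷ (1/599) = 5391.
(97/6)³ = 912673/216 falls short of 5391 but (97/6)⁴ = 88529281/1296 reaches it, so n = 4.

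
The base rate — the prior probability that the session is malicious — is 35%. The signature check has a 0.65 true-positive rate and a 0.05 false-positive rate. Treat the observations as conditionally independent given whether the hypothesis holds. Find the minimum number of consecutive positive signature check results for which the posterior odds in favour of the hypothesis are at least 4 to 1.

1

Prior odds: 0.35 ÷ 0.65 = 7/13.
Likelihood ratio of a positive result = 0.65/0.05 = 13.
Target odds = 4.
Require 13ⁿ ≥ 4 ÷ (7/13) = 52/7.
13¹ = 13, which meets the required 52/7; so n = 1.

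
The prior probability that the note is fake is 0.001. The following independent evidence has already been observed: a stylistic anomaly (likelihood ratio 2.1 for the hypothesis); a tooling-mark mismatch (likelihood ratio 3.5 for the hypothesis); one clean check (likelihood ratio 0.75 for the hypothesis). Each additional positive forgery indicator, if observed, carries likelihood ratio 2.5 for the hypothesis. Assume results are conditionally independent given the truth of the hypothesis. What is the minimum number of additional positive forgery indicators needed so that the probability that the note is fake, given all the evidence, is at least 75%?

Prior odds = 0.001/0.999 = 1/999.
Combined Bayes factor of the evidence already in hand = 2.1 × 3.5 × 0.75 = 5.5125.
Odds after that evidence = (1/999) × 5.5125 = 49/8880.
Target odds = 0.75/0.25 = 3.
Need 2.5ⁿ ≥ 3 ÷ (49/8880) = 26640/49.
2.5⁶ = 244.140625 falls short of 26640/49 but 2.5⁷ = 610.3515625 reaches it, so n = 7.

7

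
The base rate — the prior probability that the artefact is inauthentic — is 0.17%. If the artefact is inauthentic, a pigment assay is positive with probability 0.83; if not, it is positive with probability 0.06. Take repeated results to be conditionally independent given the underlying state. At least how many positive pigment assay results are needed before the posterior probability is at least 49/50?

Prior odds = 0.0017/0.9983 = 17/9983.
Likelihood ratio of a positive = 0.83/0.06 = 83/6.
Target posterior odds = 0.98/0.02 = 49.
Need (17/9983) × (83/6)ⁿ ≥ 49, i.e. (83/6)ⁿ ≥ 489167/17.
(83/6)³ = 571787/216 falls short of 489167/17 but (83/6)⁴ = 47458321/1296 reaches it, so n = 4.

4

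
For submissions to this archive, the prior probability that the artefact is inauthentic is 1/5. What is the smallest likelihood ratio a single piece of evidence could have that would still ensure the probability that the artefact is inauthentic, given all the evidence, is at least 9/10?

36

Prior odds = 0.2/0.8 = 0.25.
Target odds = 0.9/0.1 = 9.
Required Bayes factor = 9 ÷ 0.25 = 36.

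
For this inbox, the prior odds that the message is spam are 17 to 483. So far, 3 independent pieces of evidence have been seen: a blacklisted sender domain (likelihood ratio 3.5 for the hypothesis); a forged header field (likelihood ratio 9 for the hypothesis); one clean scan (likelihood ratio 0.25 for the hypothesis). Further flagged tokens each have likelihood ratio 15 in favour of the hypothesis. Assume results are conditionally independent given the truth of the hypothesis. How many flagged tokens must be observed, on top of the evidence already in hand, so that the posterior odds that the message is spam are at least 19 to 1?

Prior odds = 17/483.
Combined Bayes factor of the evidence already in hand = 3.5 × 9 × 0.25 = 7.875.
Odds after that evidence = (17/483) × 7.875 = 51/184.
Target odds = 19.
Need 15ⁿ ≥ 19 ÷ (51/184) = 3496/51.
15¹ = 15 falls short of 3496/51 but 15² = 225 reaches it, so n = 2.

2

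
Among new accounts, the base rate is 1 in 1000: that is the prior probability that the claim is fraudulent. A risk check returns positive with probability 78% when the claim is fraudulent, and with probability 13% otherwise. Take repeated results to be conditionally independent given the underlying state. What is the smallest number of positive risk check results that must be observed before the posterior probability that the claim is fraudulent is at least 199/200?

7

Prior odds = 0.001/0.999 = 1/999.
Likelihood ratio of a positive result = 0.78/0.13 = 6.
Target posterior odds = 0.995/0.005 = 199.
Require 6ⁿ ≥ 199 ÷ (1/999) = 198801.
6⁶ = 46656 falls short of 198801 but 6⁷ = 279936 reaches it, so n = 7.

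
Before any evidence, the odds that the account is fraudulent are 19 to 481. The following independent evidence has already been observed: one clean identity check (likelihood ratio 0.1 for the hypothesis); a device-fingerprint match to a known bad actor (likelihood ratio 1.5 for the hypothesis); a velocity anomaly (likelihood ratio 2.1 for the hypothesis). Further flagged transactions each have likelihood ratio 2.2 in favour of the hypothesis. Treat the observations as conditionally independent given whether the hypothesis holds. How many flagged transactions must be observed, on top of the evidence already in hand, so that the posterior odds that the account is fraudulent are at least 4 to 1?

Prior odds = 19/481.
Combined Bayes factor of the evidence already in hand = 0.1 × 1.5 × 2.1 = 0.315.
Odds after that evidence = (19/481) × 0.315 = 1197/96200.
Target odds = 4.
Need 2.2ⁿ ≥ 4 ÷ (1197/96200) = 384800/1197.
2.2⁷ = 19487171/78125 falls short of 384800/1197 but 2.2⁸ = 214358881/390625 reaches it, so n = 8.

8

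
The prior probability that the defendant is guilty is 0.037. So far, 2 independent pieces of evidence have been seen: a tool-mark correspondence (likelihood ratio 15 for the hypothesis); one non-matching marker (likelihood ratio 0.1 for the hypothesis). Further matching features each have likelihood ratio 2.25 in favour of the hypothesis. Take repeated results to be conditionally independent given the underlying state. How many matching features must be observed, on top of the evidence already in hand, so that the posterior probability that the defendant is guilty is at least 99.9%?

13

Prior odds = 0.037/0.963 = 37/963.
Combined Bayes factor of the evidence already in hand = 15 × 0.1 = 1.5.
Odds after that evidence = (37/963) × 1.5 = 37/642.
Target odds = 0.999/0.001 = 999.
Need 2.25ⁿ ≥ 999 ÷ (37/642) = 17334.
2.25¹² ≈16834.1 falls short of 17334 but 2.25¹³ ≈37876.8 reaches it, so n = 13.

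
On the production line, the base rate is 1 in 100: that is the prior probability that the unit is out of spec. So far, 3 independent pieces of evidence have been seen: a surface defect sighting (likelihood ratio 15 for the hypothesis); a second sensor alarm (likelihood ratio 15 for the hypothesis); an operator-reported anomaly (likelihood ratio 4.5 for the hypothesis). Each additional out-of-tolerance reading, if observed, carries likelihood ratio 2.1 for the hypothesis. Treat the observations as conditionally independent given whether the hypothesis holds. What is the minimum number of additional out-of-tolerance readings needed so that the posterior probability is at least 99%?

Prior odds = 0.01/0.99 = 1/99.
Combined Bayes factor of the evidence already in hand = 15 × 15 × 4.5 = 1012.5.
Odds after that evidence = (1/99) × 1012.5 = 225/22.
Target odds = 0.99/0.01 = 99.
Need 2.1ⁿ ≥ 99 ÷ (225/22) = 9.68.
2.1³ = 9.261 falls short of 9.68 but 2.1⁴ = 19.4481 reaches it, so n = 4.

4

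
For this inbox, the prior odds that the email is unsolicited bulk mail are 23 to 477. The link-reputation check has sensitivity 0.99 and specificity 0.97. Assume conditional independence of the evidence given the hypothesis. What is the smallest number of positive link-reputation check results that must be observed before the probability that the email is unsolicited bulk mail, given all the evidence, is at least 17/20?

2

Prior odds = 23/477.
False-positive rate = 1 − 0.97 = 0.03; likelihood ratio of a positive = 0.99/0.03 = 33.
Target odds: 0.85 ÷ 0.15 = 17/3.
Need (23/477) × 33ⁿ ≥ 17/3, i.e. 33ⁿ ≥ 2703/23.
33¹ = 33 falls short of 2703/23 but 33² = 1089 reaches it, so n = 2.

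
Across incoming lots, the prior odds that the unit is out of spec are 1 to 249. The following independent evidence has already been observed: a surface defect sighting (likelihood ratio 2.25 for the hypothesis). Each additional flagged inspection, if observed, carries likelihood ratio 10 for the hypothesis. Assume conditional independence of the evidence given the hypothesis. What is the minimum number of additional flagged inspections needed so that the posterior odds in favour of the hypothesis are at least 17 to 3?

Prior odds = 1/249.
Bayes factor of the evidence already in hand = 2.25.
Odds after that evidence = (1/249) × 2.25 = 3/332.
Target odds = 17/3.
Need 10ⁿ ≥ 17/3 ÷ (3/332) = 5644/9.
10² = 100 falls short of 5644/9 but 10³ = 1000 reaches it, so n = 3.

3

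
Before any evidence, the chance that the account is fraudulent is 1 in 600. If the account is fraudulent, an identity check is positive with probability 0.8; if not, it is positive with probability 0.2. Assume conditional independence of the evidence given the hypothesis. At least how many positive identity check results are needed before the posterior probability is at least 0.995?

Prior odds: (1/600) ÷ (599/600) = 1/599.
Likelihood ratio of a positive = 0.8/0.2 = 4.
Target odds: 0.995 ÷ 0.005 = 199.
Need (1/599) × 4ⁿ ≥ 199, i.e. 4ⁿ ≥ 119201.
4⁸ = 65536 falls short of 119201 but 4⁹ = 262144 reaches it, so n = 9.

9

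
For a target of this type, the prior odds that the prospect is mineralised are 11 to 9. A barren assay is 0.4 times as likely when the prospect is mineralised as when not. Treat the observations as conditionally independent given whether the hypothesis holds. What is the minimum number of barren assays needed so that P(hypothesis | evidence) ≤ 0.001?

8

Prior odds = 11/9.
Likelihood ratio per barren assay = 0.4.
Target posterior odds = 0.001/0.999 = 1/999.
Need (11/9) × 0.4ⁿ ≤ 1/999, i.e. 0.4ⁿ ≤ 1/1221.
0.4⁷ = 128/78125 is still above 1/1221 but 0.4⁸ = 256/390625 is at or below it, so n = 8.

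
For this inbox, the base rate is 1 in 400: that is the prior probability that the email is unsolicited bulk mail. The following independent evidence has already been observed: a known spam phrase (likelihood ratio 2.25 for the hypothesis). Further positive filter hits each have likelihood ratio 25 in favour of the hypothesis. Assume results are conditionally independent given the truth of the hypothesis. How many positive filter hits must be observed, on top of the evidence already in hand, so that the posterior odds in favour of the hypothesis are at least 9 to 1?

3

Prior odds = 0.0025/0.9975 = 1/399.
Bayes factor of the evidence already in hand = 2.25.
Odds after that evidence = (1/399) × 2.25 = 3/532.
Target odds = 9.
Need 25ⁿ ≥ 9 ÷ (3/532) = 1596.
25² = 625 falls short of 1596 but 25³ = 15625 reaches it, so n = 3.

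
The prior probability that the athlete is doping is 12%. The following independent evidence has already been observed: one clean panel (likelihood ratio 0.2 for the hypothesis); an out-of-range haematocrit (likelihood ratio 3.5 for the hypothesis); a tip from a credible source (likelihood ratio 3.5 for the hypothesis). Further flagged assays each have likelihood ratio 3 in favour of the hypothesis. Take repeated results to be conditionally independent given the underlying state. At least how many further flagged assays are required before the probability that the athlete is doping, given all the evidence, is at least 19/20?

Prior odds = 0.12/0.88 = 3/22.
Combined Bayes factor of the evidence already in hand = 0.2 × 3.5 × 3.5 = 2.45.
Odds after that evidence = (3/22) × 2.45 = 147/440.
Target odds = 0.95/0.05 = 19.
Need 3ⁿ ≥ 19 ÷ (147/440) = 8360/147.
3³ = 27 falls short of 8360/147 but 3⁴ = 81 reaches it, so n = 4.

4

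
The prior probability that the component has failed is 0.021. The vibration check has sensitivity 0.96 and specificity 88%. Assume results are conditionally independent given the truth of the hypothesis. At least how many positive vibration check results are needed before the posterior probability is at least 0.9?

3

Prior odds = 0.021/0.979 = 21/979.
False-positive rate = 1 − 0.88 = 0.12; likelihood ratio of a positive = 0.96/0.12 = 8.
Target posterior odds = 0.9/0.1 = 9.
Need (21/979) × 8ⁿ ≥ 9, i.e. 8ⁿ ≥ 2937/7.
8² = 64 falls short of 2937/7 but 8³ = 512 reaches it, so n = 3.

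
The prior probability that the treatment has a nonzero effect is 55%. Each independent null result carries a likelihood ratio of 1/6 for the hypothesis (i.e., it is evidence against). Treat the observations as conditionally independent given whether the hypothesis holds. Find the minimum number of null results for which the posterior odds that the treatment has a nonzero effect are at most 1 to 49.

3

Prior odds: 0.55 ÷ 0.45 = 11/9.
Likelihood ratio per null result = 1/6.
Target odds = 1/49.
Need (11/9) × (1/6)ⁿ ≤ 1/49, i.e. (1/6)ⁿ ≤ 9/539.
(1/6)² = 1/36 is still above 9/539 but (1/6)³ = 1/216 is at or below it, so n = 3.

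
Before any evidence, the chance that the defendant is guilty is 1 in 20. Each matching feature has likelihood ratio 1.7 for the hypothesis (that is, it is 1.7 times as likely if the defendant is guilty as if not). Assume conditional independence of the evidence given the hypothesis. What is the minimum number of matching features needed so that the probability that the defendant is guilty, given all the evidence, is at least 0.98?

13

Prior odds = 0.05/0.95 = 1/19.
Likelihood ratio per matching feature = 1.7.
Target posterior odds = 0.98/0.02 = 49.
Need (1/19) × 1.7ⁿ ≥ 49, i.e. 1.7ⁿ ≥ 931.
1.7¹² ≈582.622 falls short of 931 but 1.7¹³ ≈990.458 reaches it, so n = 13.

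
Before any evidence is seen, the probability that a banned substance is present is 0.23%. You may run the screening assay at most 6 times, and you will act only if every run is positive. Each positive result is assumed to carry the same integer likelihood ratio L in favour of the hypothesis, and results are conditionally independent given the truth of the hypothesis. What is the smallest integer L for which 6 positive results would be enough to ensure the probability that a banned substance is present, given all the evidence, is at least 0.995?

Prior odds = 0.0023/0.9977 = 23/9977.
Target odds = 0.995/0.005 = 199.
Need L⁶ ≥ 199 ÷ (23/9977) = 1985423/23.
6⁶ = 46656 < 1985423/23 ≤ 117649 = 7⁶, so L = 7.

7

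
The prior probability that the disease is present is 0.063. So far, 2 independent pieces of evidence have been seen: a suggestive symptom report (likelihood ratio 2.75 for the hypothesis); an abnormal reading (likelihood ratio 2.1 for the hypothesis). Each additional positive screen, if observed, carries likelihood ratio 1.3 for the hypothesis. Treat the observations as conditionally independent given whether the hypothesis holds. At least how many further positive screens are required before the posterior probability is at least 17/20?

Prior odds = 0.063/0.937 = 63/937.
Combined Bayes factor of the evidence already in hand = 2.75 × 2.1 = 5.775.
Odds after that evidence = (63/937) × 5.775 = 14553/37480.
Target odds = 0.85/0.15 = 17/3.
Need 1.3ⁿ ≥ 17/3 ÷ (14553/37480) = 637160/43659.
1.3¹⁰ ≈13.7858 falls short of 637160/43659 but 1.3¹¹ ≈17.9216 reaches it, so n = 11.

11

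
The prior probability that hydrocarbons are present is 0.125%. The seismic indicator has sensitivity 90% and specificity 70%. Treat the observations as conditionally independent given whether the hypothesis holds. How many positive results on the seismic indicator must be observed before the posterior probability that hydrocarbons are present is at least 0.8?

8

Prior odds = 0.00125/0.99875 = 1/799.
False-positive rate = 1 − 0.7 = 0.3; likelihood ratio of a positive = 0.9/0.3 = 3.
Target odds: 0.8 ÷ 0.2 = 4.
Require 3ⁿ ≥ 4 ÷ (1/799) = 3196.
3⁷ = 2187 falls short of 3196 but 3⁸ = 6561 reaches it, so n = 8.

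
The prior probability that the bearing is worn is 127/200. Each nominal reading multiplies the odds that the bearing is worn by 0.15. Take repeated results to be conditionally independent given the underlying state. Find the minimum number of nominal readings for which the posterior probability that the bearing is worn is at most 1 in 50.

3

Prior odds = 0.635/0.365 = 127/73.
Likelihood ratio per nominal reading = 0.15.
Target posterior odds = 0.02/0.98 = 1/49.
Need (127/73) × 0.15ⁿ ≤ 1/49, i.e. 0.15ⁿ ≤ 73/6223.
0.15² = 0.0225 is still above 73/6223 but 0.15³ = 0.003375 is at or below it, so n = 3.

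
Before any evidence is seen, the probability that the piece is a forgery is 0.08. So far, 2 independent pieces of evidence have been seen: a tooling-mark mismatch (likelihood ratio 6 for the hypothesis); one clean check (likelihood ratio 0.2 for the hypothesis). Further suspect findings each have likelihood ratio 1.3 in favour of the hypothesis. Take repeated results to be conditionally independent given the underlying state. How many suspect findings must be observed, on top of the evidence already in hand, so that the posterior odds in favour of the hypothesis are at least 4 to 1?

Prior odds = 0.08/0.92 = 2/23.
Combined Bayes factor of the evidence already in hand = 6 × 0.2 = 1.2.
Odds after that evidence = (2/23) × 1.2 = 12/115.
Target odds = 4.
Need 1.3ⁿ ≥ 4 ÷ (12/115) = 115/3.
1.3¹³ ≈30.2875 falls short of 115/3 but 1.3¹⁴ ≈39.3738 reaches it, so n = 14.

14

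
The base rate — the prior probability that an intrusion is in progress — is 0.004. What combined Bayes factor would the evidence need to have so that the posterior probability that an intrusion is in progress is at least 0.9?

Prior odds = 0.004/0.996 = 1/249.
Target odds = 0.9/0.1 = 9.
Required Bayes factor = 9 ÷ (1/249) = 2241.

2241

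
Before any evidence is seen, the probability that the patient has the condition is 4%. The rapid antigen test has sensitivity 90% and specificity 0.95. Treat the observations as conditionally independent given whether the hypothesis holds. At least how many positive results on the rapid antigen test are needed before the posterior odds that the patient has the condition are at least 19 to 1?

Prior odds: 0.04 ÷ 0.96 = 1/24.
False-positive rate = 1 − 0.95 = 0.05; likelihood ratio of a positive = 0.9/0.05 = 18.
Target odds = 19.
Require 18ⁿ ≥ 19 ÷ (1/24) = 456.
18² = 324 falls short of 456 but 18³ = 5832 reaches it, so n = 3.

3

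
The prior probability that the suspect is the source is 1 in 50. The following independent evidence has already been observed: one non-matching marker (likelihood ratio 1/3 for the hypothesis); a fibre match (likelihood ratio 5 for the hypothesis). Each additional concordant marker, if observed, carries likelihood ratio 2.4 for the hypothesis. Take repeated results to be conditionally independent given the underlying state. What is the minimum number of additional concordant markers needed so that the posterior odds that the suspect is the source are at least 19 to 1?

Prior odds = 0.02/0.98 = 1/49.
Combined Bayes factor of the evidence already in hand = (1/3) × 5 = 5/3.
Odds after that evidence = (1/49) × 5/3 = 5/147.
Target odds = 19.
Need 2.4ⁿ ≥ 19 ÷ (5/147) = 558.6.
2.4⁷ = 35831808/78125 falls short of 558.6 but 2.4⁸ = 429981696/390625 reaches it, so n = 8.

8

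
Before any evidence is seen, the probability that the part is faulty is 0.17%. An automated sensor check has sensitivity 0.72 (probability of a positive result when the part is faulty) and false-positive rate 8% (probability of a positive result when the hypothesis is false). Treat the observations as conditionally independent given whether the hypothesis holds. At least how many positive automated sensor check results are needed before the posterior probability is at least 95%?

Prior odds: 0.0017 ÷ 0.9983 = 17/9983.
Likelihood ratio of a positive result = 0.72/0.08 = 9.
Target odds: 0.95 ÷ 0.05 = 19.
Need (17/9983) × 9ⁿ ≥ 19, i.e. 9ⁿ ≥ 189677/17.
9⁴ = 6561 falls short of 189677/17 but 9⁵ = 59049 reaches it, so n = 5.

5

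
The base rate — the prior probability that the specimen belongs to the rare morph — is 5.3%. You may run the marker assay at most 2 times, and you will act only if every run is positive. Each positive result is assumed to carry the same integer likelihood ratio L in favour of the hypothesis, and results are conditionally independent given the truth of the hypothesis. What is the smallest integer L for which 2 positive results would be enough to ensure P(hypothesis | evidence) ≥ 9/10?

13

Prior odds = 0.053/0.947 = 53/947.
Target odds = 0.9/0.1 = 9.
Need L² ≥ 9 ÷ (53/947) = 8523/53.
12² = 144 < 8523/53 ≤ 169 = 13², so L = 13.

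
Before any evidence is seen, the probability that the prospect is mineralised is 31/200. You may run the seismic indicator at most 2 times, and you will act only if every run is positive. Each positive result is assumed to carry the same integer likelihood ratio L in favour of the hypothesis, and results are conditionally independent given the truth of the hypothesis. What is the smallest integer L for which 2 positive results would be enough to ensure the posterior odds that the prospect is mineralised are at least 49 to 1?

Prior odds = 0.155/0.845 = 31/169.
Target odds = 49.
Need L² ≥ 49 ÷ (31/169) = 8281/31.
16² = 256 < 8281/31 ≤ 289 = 17², so L = 17.

17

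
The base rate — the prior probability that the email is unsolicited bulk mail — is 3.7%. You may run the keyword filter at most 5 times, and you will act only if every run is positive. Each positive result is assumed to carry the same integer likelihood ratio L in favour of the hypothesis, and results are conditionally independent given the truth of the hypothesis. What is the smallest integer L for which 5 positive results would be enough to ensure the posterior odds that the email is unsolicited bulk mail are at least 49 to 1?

5

Prior odds = 0.037/0.963 = 37/963.
Target odds = 49.
Need L⁵ ≥ 49 ÷ (37/963) = 47187/37.
4⁵ = 1024 < 47187/37 ≤ 3125 = 5⁵, so L = 5.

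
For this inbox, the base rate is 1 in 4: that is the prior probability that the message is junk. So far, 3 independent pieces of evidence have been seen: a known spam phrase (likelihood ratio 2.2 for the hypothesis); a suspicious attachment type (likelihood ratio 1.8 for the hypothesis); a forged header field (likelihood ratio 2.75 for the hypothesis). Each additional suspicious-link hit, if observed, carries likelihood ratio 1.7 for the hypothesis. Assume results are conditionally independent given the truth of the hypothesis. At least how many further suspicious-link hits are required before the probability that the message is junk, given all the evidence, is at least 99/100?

7

Prior odds = 0.25/0.75 = 1/3.
Combined Bayes factor of the evidence already in hand = 2.2 × 1.8 × 2.75 = 10.89.
Odds after that evidence = (1/3) × 10.89 = 3.63.
Target odds = 0.99/0.01 = 99.
Need 1.7ⁿ ≥ 99 ÷ 3.63 = 300/11.
1.7⁶ = 24137569/1000000 falls short of 300/11 but 1.7⁷ = 410338673/10000000 reaches it, so n = 7.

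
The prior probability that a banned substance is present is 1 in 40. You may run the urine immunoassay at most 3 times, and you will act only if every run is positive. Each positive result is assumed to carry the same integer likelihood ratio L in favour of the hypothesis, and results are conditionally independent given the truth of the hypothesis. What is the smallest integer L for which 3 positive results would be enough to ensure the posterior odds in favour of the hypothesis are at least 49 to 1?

13

Prior odds = 0.025/0.975 = 1/39.
Target odds = 49.
Need L³ ≥ 49 ÷ (1/39) = 1911.
12³ = 1728 < 1911 ≤ 2197 = 13³, so L = 13.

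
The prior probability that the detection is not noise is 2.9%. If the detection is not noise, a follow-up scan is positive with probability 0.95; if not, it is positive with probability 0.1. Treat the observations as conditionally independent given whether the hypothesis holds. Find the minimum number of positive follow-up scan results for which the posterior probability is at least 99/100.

4

Prior odds = 0.029/0.971 = 29/971.
Likelihood ratio of a positive = 0.95/0.1 = 9.5.
Target odds: 0.99 ÷ 0.01 = 99.
Require 9.5ⁿ ≥ 99 ÷ (29/971) = 96129/29.
9.5³ = 857.375 falls short of 96129/29 but 9.5⁴ = 8145.0625 reaches it, so n = 4.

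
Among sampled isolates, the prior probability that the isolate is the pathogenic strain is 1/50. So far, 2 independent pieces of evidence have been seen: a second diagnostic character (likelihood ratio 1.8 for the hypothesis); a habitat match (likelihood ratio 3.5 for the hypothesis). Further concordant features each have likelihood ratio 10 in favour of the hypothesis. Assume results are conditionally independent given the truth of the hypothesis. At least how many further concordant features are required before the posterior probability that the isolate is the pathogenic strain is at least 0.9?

Prior odds = 0.02/0.98 = 1/49.
Combined Bayes factor of the evidence already in hand = 1.8 × 3.5 = 6.3.
Odds after that evidence = (1/49) × 6.3 = 9/70.
Target odds = 0.9/0.1 = 9.
Need 10ⁿ ≥ 9 ÷ (9/70) = 70.
10¹ = 10 falls short of 70 but 10² = 100 reaches it, so n = 2.

2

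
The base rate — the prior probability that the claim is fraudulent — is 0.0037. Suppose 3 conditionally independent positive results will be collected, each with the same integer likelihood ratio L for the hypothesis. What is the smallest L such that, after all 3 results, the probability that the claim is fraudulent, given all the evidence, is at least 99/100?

Prior odds = 0.0037/0.9963 = 37/9963.
Target odds = 0.99/0.01 = 99.
Need L³ ≥ 99 ÷ (37/9963) = 986337/37.
29³ = 24389 < 986337/37 ≤ 27000 = 30³, so L = 30.

30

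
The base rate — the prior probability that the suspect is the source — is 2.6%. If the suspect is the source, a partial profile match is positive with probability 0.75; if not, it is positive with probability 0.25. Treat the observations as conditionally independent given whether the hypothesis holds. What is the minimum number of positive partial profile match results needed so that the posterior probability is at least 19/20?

6

Prior odds = 0.026/0.974 = 13/487.
Likelihood ratio of a positive = 0.75/0.25 = 3.
Target posterior odds = 0.95/0.05 = 19.
Need (13/487) × 3ⁿ ≥ 19, i.e. 3ⁿ ≥ 9253/13.
3⁵ = 243 falls short of 9253/13 but 3⁶ = 729 reaches it, so n = 6.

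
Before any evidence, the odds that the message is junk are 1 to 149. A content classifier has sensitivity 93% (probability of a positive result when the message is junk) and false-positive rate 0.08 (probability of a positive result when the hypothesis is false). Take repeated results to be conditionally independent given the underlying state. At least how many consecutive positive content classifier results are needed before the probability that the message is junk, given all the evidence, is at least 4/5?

Prior odds = 1/149.
Likelihood ratio of a positive result = 0.93/0.08 = 11.625.
Target odds: 0.8 ÷ 0.2 = 4.
Require 11.625ⁿ ≥ 4 ÷ (1/149) = 596.
11.625² = 135.140625 falls short of 596 but 11.625³ = 804357/512 reaches it, so n = 3.

3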